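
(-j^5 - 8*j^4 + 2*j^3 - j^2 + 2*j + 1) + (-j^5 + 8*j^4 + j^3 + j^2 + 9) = -2*j^5 + 3*j^3 + 2*j + 10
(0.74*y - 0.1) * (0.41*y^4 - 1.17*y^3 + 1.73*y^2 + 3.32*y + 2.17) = 0.3034*y^5 - 0.9068*y^4 + 1.3972*y^3 + 2.2838*y^2 + 1.2738*y - 0.217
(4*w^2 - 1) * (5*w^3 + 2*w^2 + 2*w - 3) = 20*w^5 + 8*w^4 + 3*w^3 - 14*w^2 - 2*w + 3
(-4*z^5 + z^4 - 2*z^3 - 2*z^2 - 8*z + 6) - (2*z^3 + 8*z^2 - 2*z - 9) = -4*z^5 + z^4 - 4*z^3 - 10*z^2 - 6*z + 15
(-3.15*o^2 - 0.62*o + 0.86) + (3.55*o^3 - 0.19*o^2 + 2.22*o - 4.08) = 3.55*o^3 - 3.34*o^2 + 1.6*o - 3.22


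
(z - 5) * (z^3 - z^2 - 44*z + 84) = z^4 - 6*z^3 - 39*z^2 + 304*z - 420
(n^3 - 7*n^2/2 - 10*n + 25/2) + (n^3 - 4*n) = 2*n^3 - 7*n^2/2 - 14*n + 25/2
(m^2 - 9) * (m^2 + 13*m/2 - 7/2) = m^4 + 13*m^3/2 - 25*m^2/2 - 117*m/2 + 63/2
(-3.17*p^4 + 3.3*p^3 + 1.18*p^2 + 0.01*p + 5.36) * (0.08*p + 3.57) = -0.2536*p^5 - 11.0529*p^4 + 11.8754*p^3 + 4.2134*p^2 + 0.4645*p + 19.1352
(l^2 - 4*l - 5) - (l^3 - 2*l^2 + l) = -l^3 + 3*l^2 - 5*l - 5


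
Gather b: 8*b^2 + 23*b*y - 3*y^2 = 8*b^2 + 23*b*y - 3*y^2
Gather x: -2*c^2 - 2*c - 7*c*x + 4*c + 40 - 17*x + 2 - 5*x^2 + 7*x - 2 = -2*c^2 + 2*c - 5*x^2 + x*(-7*c - 10) + 40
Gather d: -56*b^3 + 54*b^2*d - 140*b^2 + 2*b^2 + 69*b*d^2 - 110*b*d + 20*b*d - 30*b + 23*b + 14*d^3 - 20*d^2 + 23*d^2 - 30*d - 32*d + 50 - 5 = -56*b^3 - 138*b^2 - 7*b + 14*d^3 + d^2*(69*b + 3) + d*(54*b^2 - 90*b - 62) + 45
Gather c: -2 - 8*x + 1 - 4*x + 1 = -12*x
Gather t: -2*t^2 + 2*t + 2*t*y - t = -2*t^2 + t*(2*y + 1)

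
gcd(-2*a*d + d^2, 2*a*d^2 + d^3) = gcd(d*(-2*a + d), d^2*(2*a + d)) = d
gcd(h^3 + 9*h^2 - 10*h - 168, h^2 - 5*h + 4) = h - 4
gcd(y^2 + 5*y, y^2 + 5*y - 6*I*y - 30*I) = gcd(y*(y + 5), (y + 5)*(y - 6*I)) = y + 5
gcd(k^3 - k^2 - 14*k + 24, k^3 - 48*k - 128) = k + 4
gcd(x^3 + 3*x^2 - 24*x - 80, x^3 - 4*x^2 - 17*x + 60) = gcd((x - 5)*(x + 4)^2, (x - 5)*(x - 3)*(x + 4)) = x^2 - x - 20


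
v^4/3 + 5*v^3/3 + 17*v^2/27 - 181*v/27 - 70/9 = (v/3 + 1)*(v - 2)*(v + 5/3)*(v + 7/3)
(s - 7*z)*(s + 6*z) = s^2 - s*z - 42*z^2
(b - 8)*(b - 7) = b^2 - 15*b + 56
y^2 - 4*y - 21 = (y - 7)*(y + 3)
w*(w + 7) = w^2 + 7*w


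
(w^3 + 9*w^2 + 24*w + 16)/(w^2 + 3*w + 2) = (w^2 + 8*w + 16)/(w + 2)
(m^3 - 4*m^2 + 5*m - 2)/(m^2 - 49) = (m^3 - 4*m^2 + 5*m - 2)/(m^2 - 49)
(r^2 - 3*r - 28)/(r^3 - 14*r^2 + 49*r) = (r + 4)/(r*(r - 7))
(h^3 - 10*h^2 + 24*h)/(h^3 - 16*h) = (h - 6)/(h + 4)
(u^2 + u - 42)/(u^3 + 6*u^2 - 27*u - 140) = (u - 6)/(u^2 - u - 20)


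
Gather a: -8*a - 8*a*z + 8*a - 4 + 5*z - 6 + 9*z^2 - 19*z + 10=-8*a*z + 9*z^2 - 14*z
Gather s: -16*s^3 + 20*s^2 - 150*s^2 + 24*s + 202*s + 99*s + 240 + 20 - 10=-16*s^3 - 130*s^2 + 325*s + 250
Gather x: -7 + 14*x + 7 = 14*x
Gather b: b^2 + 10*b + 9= b^2 + 10*b + 9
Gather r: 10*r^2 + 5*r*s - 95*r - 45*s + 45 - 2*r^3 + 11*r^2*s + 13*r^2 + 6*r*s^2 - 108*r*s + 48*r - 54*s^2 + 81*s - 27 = -2*r^3 + r^2*(11*s + 23) + r*(6*s^2 - 103*s - 47) - 54*s^2 + 36*s + 18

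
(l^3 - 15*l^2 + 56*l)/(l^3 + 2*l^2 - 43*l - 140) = l*(l - 8)/(l^2 + 9*l + 20)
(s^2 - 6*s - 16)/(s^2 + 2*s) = (s - 8)/s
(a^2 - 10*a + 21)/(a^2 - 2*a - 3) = (a - 7)/(a + 1)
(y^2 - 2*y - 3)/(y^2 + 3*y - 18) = (y + 1)/(y + 6)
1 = 1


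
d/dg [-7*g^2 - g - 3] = -14*g - 1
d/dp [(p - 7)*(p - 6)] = 2*p - 13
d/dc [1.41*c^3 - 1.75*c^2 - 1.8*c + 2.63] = 4.23*c^2 - 3.5*c - 1.8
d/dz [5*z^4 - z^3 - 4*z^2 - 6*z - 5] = 20*z^3 - 3*z^2 - 8*z - 6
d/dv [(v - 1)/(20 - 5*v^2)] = (-v^2 + 2*v*(v - 1) + 4)/(5*(v^2 - 4)^2)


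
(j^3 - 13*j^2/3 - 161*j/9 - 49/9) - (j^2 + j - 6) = j^3 - 16*j^2/3 - 170*j/9 + 5/9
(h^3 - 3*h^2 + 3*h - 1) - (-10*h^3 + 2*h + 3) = 11*h^3 - 3*h^2 + h - 4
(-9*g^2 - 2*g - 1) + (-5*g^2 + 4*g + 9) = -14*g^2 + 2*g + 8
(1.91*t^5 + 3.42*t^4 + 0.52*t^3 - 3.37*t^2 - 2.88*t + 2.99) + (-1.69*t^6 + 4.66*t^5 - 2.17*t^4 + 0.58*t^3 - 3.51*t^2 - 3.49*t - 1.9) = -1.69*t^6 + 6.57*t^5 + 1.25*t^4 + 1.1*t^3 - 6.88*t^2 - 6.37*t + 1.09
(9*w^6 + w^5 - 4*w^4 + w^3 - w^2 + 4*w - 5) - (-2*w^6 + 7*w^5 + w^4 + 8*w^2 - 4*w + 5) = 11*w^6 - 6*w^5 - 5*w^4 + w^3 - 9*w^2 + 8*w - 10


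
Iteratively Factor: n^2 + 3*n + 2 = (n + 1)*(n + 2)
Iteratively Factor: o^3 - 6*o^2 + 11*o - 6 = (o - 3)*(o^2 - 3*o + 2) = (o - 3)*(o - 1)*(o - 2)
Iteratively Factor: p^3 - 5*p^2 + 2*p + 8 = (p - 2)*(p^2 - 3*p - 4) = (p - 2)*(p + 1)*(p - 4)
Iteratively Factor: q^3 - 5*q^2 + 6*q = (q - 3)*(q^2 - 2*q) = (q - 3)*(q - 2)*(q)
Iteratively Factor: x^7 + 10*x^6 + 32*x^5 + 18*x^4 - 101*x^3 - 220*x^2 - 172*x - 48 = (x + 2)*(x^6 + 8*x^5 + 16*x^4 - 14*x^3 - 73*x^2 - 74*x - 24) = (x + 1)*(x + 2)*(x^5 + 7*x^4 + 9*x^3 - 23*x^2 - 50*x - 24) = (x + 1)^2*(x + 2)*(x^4 + 6*x^3 + 3*x^2 - 26*x - 24) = (x + 1)^3*(x + 2)*(x^3 + 5*x^2 - 2*x - 24) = (x - 2)*(x + 1)^3*(x + 2)*(x^2 + 7*x + 12) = (x - 2)*(x + 1)^3*(x + 2)*(x + 4)*(x + 3)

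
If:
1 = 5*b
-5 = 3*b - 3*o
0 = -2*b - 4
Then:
No Solution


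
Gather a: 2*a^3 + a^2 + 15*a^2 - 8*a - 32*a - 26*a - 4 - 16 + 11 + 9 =2*a^3 + 16*a^2 - 66*a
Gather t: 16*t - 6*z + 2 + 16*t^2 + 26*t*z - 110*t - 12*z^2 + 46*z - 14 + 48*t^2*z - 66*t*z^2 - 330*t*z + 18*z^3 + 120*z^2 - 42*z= t^2*(48*z + 16) + t*(-66*z^2 - 304*z - 94) + 18*z^3 + 108*z^2 - 2*z - 12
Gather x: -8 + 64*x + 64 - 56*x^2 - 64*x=56 - 56*x^2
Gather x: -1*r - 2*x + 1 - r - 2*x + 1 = -2*r - 4*x + 2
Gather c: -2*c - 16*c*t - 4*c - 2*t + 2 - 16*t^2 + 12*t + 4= c*(-16*t - 6) - 16*t^2 + 10*t + 6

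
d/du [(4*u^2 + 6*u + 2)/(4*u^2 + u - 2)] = 2*(-10*u^2 - 16*u - 7)/(16*u^4 + 8*u^3 - 15*u^2 - 4*u + 4)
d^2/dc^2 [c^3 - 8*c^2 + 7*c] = 6*c - 16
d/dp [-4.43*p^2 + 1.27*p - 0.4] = 1.27 - 8.86*p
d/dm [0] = 0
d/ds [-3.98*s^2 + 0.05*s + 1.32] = 0.05 - 7.96*s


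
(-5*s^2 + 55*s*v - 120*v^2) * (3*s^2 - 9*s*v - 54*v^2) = -15*s^4 + 210*s^3*v - 585*s^2*v^2 - 1890*s*v^3 + 6480*v^4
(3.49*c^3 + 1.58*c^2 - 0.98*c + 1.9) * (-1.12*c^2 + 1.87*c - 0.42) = -3.9088*c^5 + 4.7567*c^4 + 2.5864*c^3 - 4.6242*c^2 + 3.9646*c - 0.798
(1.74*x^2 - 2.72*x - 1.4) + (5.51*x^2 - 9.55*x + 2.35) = 7.25*x^2 - 12.27*x + 0.95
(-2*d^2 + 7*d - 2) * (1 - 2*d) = 4*d^3 - 16*d^2 + 11*d - 2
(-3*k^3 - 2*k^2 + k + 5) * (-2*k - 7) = 6*k^4 + 25*k^3 + 12*k^2 - 17*k - 35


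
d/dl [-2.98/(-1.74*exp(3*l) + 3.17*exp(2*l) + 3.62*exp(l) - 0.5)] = (-15.5556*exp(2*l) + 18.8932*exp(l) + 10.7876)*exp(l)/(1.74*exp(3*l) - 3.17*exp(2*l) - 3.62*exp(l) + 0.5)^2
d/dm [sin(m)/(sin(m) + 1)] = cos(m)/(sin(m) + 1)^2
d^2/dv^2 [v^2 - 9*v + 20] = 2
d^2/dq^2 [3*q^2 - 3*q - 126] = 6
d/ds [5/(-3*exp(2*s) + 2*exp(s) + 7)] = (30*exp(s) - 10)*exp(s)/(-3*exp(2*s) + 2*exp(s) + 7)^2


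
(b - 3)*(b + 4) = b^2 + b - 12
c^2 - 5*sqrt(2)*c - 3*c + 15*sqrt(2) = (c - 3)*(c - 5*sqrt(2))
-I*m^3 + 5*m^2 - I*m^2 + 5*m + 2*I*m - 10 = (m + 2)*(m + 5*I)*(-I*m + I)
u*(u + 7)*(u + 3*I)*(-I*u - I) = -I*u^4 + 3*u^3 - 8*I*u^3 + 24*u^2 - 7*I*u^2 + 21*u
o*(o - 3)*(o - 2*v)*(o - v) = o^4 - 3*o^3*v - 3*o^3 + 2*o^2*v^2 + 9*o^2*v - 6*o*v^2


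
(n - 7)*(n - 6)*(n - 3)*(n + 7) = n^4 - 9*n^3 - 31*n^2 + 441*n - 882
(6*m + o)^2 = 36*m^2 + 12*m*o + o^2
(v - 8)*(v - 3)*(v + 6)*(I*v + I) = I*v^4 - 4*I*v^3 - 47*I*v^2 + 102*I*v + 144*I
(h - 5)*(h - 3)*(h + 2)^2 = h^4 - 4*h^3 - 13*h^2 + 28*h + 60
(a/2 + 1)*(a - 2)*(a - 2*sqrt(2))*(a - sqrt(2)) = a^4/2 - 3*sqrt(2)*a^3/2 + 6*sqrt(2)*a - 8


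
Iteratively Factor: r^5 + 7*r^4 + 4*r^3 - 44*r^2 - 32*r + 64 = (r - 1)*(r^4 + 8*r^3 + 12*r^2 - 32*r - 64) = (r - 1)*(r + 4)*(r^3 + 4*r^2 - 4*r - 16) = (r - 1)*(r + 4)^2*(r^2 - 4) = (r - 2)*(r - 1)*(r + 4)^2*(r + 2)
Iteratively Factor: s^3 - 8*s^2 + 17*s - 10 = (s - 1)*(s^2 - 7*s + 10) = (s - 2)*(s - 1)*(s - 5)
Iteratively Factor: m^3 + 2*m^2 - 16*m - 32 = (m + 4)*(m^2 - 2*m - 8) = (m + 2)*(m + 4)*(m - 4)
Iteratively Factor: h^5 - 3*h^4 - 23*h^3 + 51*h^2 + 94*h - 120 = (h + 2)*(h^4 - 5*h^3 - 13*h^2 + 77*h - 60) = (h - 3)*(h + 2)*(h^3 - 2*h^2 - 19*h + 20) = (h - 5)*(h - 3)*(h + 2)*(h^2 + 3*h - 4) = (h - 5)*(h - 3)*(h - 1)*(h + 2)*(h + 4)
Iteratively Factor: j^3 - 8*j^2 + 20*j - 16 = (j - 4)*(j^2 - 4*j + 4) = (j - 4)*(j - 2)*(j - 2)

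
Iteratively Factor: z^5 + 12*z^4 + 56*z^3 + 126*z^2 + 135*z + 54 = (z + 2)*(z^4 + 10*z^3 + 36*z^2 + 54*z + 27) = (z + 2)*(z + 3)*(z^3 + 7*z^2 + 15*z + 9) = (z + 2)*(z + 3)^2*(z^2 + 4*z + 3) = (z + 2)*(z + 3)^3*(z + 1)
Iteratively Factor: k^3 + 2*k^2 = (k)*(k^2 + 2*k) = k*(k + 2)*(k)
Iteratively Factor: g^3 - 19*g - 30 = (g - 5)*(g^2 + 5*g + 6) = (g - 5)*(g + 3)*(g + 2)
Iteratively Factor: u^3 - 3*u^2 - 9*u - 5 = (u + 1)*(u^2 - 4*u - 5) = (u + 1)^2*(u - 5)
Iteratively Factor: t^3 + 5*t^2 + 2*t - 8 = (t - 1)*(t^2 + 6*t + 8) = (t - 1)*(t + 4)*(t + 2)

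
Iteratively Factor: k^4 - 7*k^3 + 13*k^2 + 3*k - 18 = (k - 3)*(k^3 - 4*k^2 + k + 6) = (k - 3)*(k + 1)*(k^2 - 5*k + 6) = (k - 3)^2*(k + 1)*(k - 2)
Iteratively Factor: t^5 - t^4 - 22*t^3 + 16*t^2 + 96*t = (t - 3)*(t^4 + 2*t^3 - 16*t^2 - 32*t) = t*(t - 3)*(t^3 + 2*t^2 - 16*t - 32) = t*(t - 3)*(t + 2)*(t^2 - 16) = t*(t - 4)*(t - 3)*(t + 2)*(t + 4)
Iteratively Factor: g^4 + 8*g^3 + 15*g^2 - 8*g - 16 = (g - 1)*(g^3 + 9*g^2 + 24*g + 16) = (g - 1)*(g + 4)*(g^2 + 5*g + 4) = (g - 1)*(g + 1)*(g + 4)*(g + 4)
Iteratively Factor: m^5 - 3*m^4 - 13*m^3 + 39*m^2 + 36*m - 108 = (m - 3)*(m^4 - 13*m^2 + 36) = (m - 3)*(m + 2)*(m^3 - 2*m^2 - 9*m + 18) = (m - 3)*(m + 2)*(m + 3)*(m^2 - 5*m + 6) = (m - 3)*(m - 2)*(m + 2)*(m + 3)*(m - 3)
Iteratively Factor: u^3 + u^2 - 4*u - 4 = (u - 2)*(u^2 + 3*u + 2) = (u - 2)*(u + 1)*(u + 2)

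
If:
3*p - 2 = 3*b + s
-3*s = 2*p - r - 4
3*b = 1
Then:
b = 1/3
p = s/3 + 1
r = 11*s/3 - 2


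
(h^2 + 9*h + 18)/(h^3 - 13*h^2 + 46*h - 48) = (h^2 + 9*h + 18)/(h^3 - 13*h^2 + 46*h - 48)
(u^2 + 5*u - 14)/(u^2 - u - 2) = (u + 7)/(u + 1)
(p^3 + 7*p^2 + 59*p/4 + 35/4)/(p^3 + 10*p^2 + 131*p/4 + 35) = (p + 1)/(p + 4)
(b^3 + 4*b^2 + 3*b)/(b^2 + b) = b + 3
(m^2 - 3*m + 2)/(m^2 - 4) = (m - 1)/(m + 2)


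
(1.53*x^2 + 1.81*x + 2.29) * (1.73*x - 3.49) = 2.6469*x^3 - 2.2084*x^2 - 2.3552*x - 7.9921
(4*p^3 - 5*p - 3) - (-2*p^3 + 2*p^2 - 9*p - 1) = 6*p^3 - 2*p^2 + 4*p - 2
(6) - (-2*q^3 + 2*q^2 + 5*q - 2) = 2*q^3 - 2*q^2 - 5*q + 8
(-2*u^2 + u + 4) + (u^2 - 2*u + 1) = -u^2 - u + 5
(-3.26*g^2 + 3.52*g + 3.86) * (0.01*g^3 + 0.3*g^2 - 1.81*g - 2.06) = -0.0326*g^5 - 0.9428*g^4 + 6.9952*g^3 + 1.5024*g^2 - 14.2378*g - 7.9516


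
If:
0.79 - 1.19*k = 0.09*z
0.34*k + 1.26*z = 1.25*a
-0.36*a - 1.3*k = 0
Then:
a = -3.38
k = 0.94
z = -3.61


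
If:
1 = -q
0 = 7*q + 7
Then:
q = -1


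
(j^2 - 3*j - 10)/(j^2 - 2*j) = (j^2 - 3*j - 10)/(j*(j - 2))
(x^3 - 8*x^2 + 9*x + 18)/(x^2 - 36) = (x^2 - 2*x - 3)/(x + 6)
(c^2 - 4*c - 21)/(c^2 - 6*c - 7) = (c + 3)/(c + 1)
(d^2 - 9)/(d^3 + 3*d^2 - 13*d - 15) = (d + 3)/(d^2 + 6*d + 5)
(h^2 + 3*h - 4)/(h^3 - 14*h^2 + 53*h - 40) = (h + 4)/(h^2 - 13*h + 40)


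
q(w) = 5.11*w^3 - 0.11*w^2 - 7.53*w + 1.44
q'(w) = 15.33*w^2 - 0.22*w - 7.53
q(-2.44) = -55.07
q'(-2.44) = 84.28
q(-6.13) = -1133.60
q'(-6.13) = 569.87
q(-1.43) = -2.96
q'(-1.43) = 24.13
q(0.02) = 1.29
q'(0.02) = -7.53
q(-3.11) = -129.92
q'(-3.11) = 141.43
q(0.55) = -1.88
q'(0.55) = -3.01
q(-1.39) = -2.03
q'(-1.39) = 22.39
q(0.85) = -1.90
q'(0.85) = 3.36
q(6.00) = 1056.06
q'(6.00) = 543.03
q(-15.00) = -17156.61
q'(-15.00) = 3445.02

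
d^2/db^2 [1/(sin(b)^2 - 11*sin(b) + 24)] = (-4*sin(b)^4 + 33*sin(b)^3 - 19*sin(b)^2 - 330*sin(b) + 194)/(sin(b)^2 - 11*sin(b) + 24)^3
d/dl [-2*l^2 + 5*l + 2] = 5 - 4*l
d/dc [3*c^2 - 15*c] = 6*c - 15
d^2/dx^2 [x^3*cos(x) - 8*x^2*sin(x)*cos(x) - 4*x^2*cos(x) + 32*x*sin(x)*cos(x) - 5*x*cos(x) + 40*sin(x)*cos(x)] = -x^3*cos(x) - 6*x^2*sin(x) + 16*x^2*sin(2*x) + 4*x^2*cos(x) + 16*x*sin(x) - 64*x*sin(2*x) + 11*x*cos(x) - 32*x*cos(2*x) + 10*sin(x) - 88*sin(2*x) - 8*cos(x) + 64*cos(2*x)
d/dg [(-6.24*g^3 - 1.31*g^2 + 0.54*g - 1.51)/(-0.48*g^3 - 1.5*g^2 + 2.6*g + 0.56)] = (8.7312*g^4 - 31.9296*g^3 - 15.2536*g^2 - 5.9972*g + 4.2284)/(0.2304*g^6 + 1.44*g^5 - 0.246*g^4 - 8.3376*g^3 + 5.08*g^2 + 2.912*g + 0.3136)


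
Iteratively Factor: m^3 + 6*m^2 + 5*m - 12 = (m - 1)*(m^2 + 7*m + 12) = (m - 1)*(m + 3)*(m + 4)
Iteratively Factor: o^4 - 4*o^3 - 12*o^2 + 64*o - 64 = (o + 4)*(o^3 - 8*o^2 + 20*o - 16) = (o - 4)*(o + 4)*(o^2 - 4*o + 4) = (o - 4)*(o - 2)*(o + 4)*(o - 2)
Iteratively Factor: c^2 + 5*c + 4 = (c + 4)*(c + 1)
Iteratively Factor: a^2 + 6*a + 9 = (a + 3)*(a + 3)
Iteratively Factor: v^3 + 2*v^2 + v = (v + 1)*(v^2 + v) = v*(v + 1)*(v + 1)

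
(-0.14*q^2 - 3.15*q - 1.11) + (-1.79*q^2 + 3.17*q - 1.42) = -1.93*q^2 + 0.02*q - 2.53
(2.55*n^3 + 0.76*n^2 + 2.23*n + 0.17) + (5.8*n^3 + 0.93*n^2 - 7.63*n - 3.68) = 8.35*n^3 + 1.69*n^2 - 5.4*n - 3.51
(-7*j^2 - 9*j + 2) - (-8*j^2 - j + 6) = j^2 - 8*j - 4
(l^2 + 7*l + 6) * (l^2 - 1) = l^4 + 7*l^3 + 5*l^2 - 7*l - 6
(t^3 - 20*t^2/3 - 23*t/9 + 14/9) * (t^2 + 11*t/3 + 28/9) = t^5 - 3*t^4 - 215*t^3/9 - 257*t^2/9 - 182*t/81 + 392/81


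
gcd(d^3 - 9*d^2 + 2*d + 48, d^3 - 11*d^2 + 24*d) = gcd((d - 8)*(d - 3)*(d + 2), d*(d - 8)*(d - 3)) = d^2 - 11*d + 24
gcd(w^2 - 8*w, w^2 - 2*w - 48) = w - 8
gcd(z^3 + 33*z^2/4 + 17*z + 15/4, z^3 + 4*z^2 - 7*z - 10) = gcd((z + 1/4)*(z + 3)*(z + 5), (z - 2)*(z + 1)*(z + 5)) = z + 5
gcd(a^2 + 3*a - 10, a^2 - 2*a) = a - 2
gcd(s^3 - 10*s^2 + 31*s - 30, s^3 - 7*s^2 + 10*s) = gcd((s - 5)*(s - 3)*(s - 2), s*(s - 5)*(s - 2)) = s^2 - 7*s + 10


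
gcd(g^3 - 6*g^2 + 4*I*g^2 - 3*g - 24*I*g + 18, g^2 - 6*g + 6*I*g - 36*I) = g - 6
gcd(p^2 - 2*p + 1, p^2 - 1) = p - 1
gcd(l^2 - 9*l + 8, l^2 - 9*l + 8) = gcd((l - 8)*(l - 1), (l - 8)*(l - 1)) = l^2 - 9*l + 8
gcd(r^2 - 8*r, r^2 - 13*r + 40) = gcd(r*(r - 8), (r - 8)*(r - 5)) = r - 8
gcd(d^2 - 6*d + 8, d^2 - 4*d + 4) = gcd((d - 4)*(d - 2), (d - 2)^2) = d - 2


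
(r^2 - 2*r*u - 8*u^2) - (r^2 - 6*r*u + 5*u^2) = 4*r*u - 13*u^2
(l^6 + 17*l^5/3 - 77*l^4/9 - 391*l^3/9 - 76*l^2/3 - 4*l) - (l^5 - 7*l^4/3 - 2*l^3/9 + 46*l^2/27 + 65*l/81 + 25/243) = l^6 + 14*l^5/3 - 56*l^4/9 - 389*l^3/9 - 730*l^2/27 - 389*l/81 - 25/243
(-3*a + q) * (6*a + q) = -18*a^2 + 3*a*q + q^2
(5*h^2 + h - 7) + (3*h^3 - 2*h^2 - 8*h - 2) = 3*h^3 + 3*h^2 - 7*h - 9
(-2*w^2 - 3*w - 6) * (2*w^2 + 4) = -4*w^4 - 6*w^3 - 20*w^2 - 12*w - 24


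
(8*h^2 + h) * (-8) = -64*h^2 - 8*h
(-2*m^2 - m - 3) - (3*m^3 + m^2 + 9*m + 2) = -3*m^3 - 3*m^2 - 10*m - 5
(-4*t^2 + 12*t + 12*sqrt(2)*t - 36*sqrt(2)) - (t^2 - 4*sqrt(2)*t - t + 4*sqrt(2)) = -5*t^2 + 13*t + 16*sqrt(2)*t - 40*sqrt(2)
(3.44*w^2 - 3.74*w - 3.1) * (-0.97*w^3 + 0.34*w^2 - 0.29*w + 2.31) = -3.3368*w^5 + 4.7974*w^4 + 0.7378*w^3 + 7.977*w^2 - 7.7404*w - 7.161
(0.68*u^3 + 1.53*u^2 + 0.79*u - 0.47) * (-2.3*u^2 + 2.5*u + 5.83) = -1.564*u^5 - 1.819*u^4 + 5.9724*u^3 + 11.9759*u^2 + 3.4307*u - 2.7401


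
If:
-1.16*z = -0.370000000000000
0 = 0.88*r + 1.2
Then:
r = -1.36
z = 0.32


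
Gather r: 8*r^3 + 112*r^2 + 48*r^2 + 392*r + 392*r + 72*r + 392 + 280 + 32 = 8*r^3 + 160*r^2 + 856*r + 704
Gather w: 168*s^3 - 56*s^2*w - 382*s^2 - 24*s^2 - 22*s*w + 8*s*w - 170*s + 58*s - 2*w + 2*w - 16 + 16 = 168*s^3 - 406*s^2 - 112*s + w*(-56*s^2 - 14*s)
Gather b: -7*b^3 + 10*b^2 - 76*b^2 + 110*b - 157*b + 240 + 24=-7*b^3 - 66*b^2 - 47*b + 264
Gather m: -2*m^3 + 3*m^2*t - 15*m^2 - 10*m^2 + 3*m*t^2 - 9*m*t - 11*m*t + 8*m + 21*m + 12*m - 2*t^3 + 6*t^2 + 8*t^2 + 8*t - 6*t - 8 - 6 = -2*m^3 + m^2*(3*t - 25) + m*(3*t^2 - 20*t + 41) - 2*t^3 + 14*t^2 + 2*t - 14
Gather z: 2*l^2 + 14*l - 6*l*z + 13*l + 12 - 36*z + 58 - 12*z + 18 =2*l^2 + 27*l + z*(-6*l - 48) + 88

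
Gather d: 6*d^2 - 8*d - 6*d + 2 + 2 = 6*d^2 - 14*d + 4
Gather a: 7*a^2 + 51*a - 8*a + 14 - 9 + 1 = 7*a^2 + 43*a + 6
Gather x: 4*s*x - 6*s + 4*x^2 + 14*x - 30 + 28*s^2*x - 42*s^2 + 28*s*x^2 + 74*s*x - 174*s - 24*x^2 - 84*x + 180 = -42*s^2 - 180*s + x^2*(28*s - 20) + x*(28*s^2 + 78*s - 70) + 150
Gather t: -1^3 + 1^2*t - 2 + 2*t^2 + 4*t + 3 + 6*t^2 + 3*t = 8*t^2 + 8*t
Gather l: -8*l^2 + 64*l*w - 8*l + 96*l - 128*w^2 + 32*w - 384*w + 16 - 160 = -8*l^2 + l*(64*w + 88) - 128*w^2 - 352*w - 144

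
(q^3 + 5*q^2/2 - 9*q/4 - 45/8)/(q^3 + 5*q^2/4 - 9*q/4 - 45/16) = 2*(2*q + 5)/(4*q + 5)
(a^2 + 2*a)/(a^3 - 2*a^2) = (a + 2)/(a*(a - 2))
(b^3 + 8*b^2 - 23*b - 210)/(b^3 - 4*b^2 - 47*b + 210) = (b + 6)/(b - 6)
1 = 1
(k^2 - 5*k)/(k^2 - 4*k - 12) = k*(5 - k)/(-k^2 + 4*k + 12)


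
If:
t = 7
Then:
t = 7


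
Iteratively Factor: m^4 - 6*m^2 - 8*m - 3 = (m + 1)*(m^3 - m^2 - 5*m - 3) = (m + 1)^2*(m^2 - 2*m - 3) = (m - 3)*(m + 1)^2*(m + 1)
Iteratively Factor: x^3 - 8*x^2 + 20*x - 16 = (x - 2)*(x^2 - 6*x + 8) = (x - 4)*(x - 2)*(x - 2)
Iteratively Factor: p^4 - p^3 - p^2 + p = (p - 1)*(p^3 - p) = (p - 1)^2*(p^2 + p) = (p - 1)^2*(p + 1)*(p)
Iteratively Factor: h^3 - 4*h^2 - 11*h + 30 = (h - 2)*(h^2 - 2*h - 15) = (h - 5)*(h - 2)*(h + 3)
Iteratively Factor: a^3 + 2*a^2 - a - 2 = (a - 1)*(a^2 + 3*a + 2) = (a - 1)*(a + 1)*(a + 2)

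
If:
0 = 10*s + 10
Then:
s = -1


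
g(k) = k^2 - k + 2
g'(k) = 2*k - 1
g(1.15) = 2.17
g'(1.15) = 1.30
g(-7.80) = 70.64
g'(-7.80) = -16.60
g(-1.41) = 5.40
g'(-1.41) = -3.82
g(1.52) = 2.79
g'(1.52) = 2.04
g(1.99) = 3.97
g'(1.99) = 2.98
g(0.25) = 1.81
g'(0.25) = -0.50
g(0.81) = 1.85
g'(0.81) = 0.62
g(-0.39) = 2.54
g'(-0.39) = -1.78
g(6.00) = 32.00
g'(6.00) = 11.00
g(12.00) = 134.00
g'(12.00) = 23.00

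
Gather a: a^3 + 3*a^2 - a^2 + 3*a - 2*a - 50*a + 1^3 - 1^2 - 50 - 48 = a^3 + 2*a^2 - 49*a - 98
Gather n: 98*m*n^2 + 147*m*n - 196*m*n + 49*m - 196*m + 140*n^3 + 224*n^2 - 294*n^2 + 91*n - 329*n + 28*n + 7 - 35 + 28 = -147*m + 140*n^3 + n^2*(98*m - 70) + n*(-49*m - 210)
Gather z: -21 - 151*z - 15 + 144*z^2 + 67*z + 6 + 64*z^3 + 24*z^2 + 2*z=64*z^3 + 168*z^2 - 82*z - 30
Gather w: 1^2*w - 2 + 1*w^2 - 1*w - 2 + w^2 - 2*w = 2*w^2 - 2*w - 4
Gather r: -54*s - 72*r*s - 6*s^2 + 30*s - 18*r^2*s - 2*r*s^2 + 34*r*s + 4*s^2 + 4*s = -18*r^2*s + r*(-2*s^2 - 38*s) - 2*s^2 - 20*s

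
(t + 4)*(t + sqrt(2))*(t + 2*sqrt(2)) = t^3 + 4*t^2 + 3*sqrt(2)*t^2 + 4*t + 12*sqrt(2)*t + 16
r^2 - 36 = (r - 6)*(r + 6)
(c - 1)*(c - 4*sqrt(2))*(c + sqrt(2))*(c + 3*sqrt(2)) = c^4 - c^3 - 26*c^2 - 24*sqrt(2)*c + 26*c + 24*sqrt(2)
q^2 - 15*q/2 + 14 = (q - 4)*(q - 7/2)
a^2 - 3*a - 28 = (a - 7)*(a + 4)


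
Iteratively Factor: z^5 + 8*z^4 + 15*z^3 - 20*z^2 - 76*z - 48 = (z - 2)*(z^4 + 10*z^3 + 35*z^2 + 50*z + 24) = (z - 2)*(z + 1)*(z^3 + 9*z^2 + 26*z + 24) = (z - 2)*(z + 1)*(z + 3)*(z^2 + 6*z + 8) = (z - 2)*(z + 1)*(z + 3)*(z + 4)*(z + 2)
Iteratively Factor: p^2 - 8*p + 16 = (p - 4)*(p - 4)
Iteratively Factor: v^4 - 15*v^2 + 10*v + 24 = (v - 2)*(v^3 + 2*v^2 - 11*v - 12) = (v - 3)*(v - 2)*(v^2 + 5*v + 4) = (v - 3)*(v - 2)*(v + 1)*(v + 4)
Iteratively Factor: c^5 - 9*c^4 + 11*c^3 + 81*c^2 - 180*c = (c + 3)*(c^4 - 12*c^3 + 47*c^2 - 60*c) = (c - 5)*(c + 3)*(c^3 - 7*c^2 + 12*c) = c*(c - 5)*(c + 3)*(c^2 - 7*c + 12) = c*(c - 5)*(c - 3)*(c + 3)*(c - 4)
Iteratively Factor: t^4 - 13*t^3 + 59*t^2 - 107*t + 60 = (t - 4)*(t^3 - 9*t^2 + 23*t - 15) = (t - 4)*(t - 1)*(t^2 - 8*t + 15) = (t - 5)*(t - 4)*(t - 1)*(t - 3)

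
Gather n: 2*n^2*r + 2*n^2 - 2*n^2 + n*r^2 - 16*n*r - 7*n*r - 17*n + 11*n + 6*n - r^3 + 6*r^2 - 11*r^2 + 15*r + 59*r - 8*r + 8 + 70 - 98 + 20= 2*n^2*r + n*(r^2 - 23*r) - r^3 - 5*r^2 + 66*r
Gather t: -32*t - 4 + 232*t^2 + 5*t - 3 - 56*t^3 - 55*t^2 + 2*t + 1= -56*t^3 + 177*t^2 - 25*t - 6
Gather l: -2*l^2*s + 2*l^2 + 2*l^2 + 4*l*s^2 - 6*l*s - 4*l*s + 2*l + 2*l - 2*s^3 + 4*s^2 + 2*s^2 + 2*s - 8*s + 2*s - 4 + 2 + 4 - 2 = l^2*(4 - 2*s) + l*(4*s^2 - 10*s + 4) - 2*s^3 + 6*s^2 - 4*s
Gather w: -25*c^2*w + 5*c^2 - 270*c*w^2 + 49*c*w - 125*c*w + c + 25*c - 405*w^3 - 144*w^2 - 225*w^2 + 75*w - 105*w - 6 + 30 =5*c^2 + 26*c - 405*w^3 + w^2*(-270*c - 369) + w*(-25*c^2 - 76*c - 30) + 24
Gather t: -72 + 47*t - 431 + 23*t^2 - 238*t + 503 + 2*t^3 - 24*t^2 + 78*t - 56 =2*t^3 - t^2 - 113*t - 56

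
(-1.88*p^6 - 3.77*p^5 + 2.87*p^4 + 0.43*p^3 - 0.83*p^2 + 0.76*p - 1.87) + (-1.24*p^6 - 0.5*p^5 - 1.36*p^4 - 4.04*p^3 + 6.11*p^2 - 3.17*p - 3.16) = -3.12*p^6 - 4.27*p^5 + 1.51*p^4 - 3.61*p^3 + 5.28*p^2 - 2.41*p - 5.03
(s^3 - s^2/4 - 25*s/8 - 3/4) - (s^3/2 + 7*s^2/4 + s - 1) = s^3/2 - 2*s^2 - 33*s/8 + 1/4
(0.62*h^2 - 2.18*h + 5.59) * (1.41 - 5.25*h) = -3.255*h^3 + 12.3192*h^2 - 32.4213*h + 7.8819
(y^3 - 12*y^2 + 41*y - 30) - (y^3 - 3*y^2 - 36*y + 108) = -9*y^2 + 77*y - 138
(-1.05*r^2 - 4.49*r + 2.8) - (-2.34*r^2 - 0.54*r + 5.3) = 1.29*r^2 - 3.95*r - 2.5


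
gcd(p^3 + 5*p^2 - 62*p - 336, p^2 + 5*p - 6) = p + 6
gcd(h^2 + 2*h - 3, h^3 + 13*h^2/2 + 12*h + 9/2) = h + 3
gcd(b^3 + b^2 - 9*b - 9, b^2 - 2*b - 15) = b + 3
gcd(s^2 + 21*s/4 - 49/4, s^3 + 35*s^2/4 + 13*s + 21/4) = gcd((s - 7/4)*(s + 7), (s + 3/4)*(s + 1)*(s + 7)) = s + 7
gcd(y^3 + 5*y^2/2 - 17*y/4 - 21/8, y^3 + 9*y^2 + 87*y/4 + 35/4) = y^2 + 4*y + 7/4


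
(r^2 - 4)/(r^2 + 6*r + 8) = (r - 2)/(r + 4)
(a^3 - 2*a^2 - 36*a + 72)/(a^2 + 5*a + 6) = (a^3 - 2*a^2 - 36*a + 72)/(a^2 + 5*a + 6)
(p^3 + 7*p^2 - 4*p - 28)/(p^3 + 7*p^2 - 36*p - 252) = (p^2 - 4)/(p^2 - 36)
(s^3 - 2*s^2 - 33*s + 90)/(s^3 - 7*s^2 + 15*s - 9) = (s^2 + s - 30)/(s^2 - 4*s + 3)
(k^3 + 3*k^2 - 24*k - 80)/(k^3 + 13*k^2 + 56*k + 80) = (k - 5)/(k + 5)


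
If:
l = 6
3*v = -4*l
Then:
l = 6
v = -8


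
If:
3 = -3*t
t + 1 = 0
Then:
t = -1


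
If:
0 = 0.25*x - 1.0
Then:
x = 4.00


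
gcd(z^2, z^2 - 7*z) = z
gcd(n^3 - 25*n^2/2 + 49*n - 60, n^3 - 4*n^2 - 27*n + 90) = n - 6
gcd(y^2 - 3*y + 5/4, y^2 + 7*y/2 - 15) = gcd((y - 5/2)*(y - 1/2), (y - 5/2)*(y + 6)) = y - 5/2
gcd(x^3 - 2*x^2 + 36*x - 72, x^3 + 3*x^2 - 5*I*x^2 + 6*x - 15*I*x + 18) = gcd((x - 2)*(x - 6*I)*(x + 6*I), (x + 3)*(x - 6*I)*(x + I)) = x - 6*I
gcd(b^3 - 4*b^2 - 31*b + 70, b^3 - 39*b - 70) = b^2 - 2*b - 35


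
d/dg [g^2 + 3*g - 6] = 2*g + 3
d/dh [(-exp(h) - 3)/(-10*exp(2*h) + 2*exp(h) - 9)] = (-2*(exp(h) + 3)*(10*exp(h) - 1) + 10*exp(2*h) - 2*exp(h) + 9)*exp(h)/(10*exp(2*h) - 2*exp(h) + 9)^2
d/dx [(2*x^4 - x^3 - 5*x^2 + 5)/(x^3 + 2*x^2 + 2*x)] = (2*x^6 + 8*x^5 + 15*x^4 - 4*x^3 - 25*x^2 - 20*x - 10)/(x^2*(x^4 + 4*x^3 + 8*x^2 + 8*x + 4))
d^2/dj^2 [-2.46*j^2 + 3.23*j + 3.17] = -4.92000000000000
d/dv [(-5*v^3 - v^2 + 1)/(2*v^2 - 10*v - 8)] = (-5*v^4 + 50*v^3 + 65*v^2 + 6*v + 5)/(2*(v^4 - 10*v^3 + 17*v^2 + 40*v + 16))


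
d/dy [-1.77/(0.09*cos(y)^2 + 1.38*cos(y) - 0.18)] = -(0.3186*cos(y) + 2.4426)*sin(y)/(0.09*cos(y)^2 + 1.38*cos(y) - 0.18)^2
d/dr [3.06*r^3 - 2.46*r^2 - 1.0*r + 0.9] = 9.18*r^2 - 4.92*r - 1.0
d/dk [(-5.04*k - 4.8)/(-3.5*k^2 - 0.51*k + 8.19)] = (17.64*k^2 + 2.5704*k - (5.04*k + 4.8)*(7.0*k + 0.51) - 41.2776)/(3.5*k^2 + 0.51*k - 8.19)^2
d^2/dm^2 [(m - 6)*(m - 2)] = 2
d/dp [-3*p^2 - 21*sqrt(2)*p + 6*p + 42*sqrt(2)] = -6*p - 21*sqrt(2) + 6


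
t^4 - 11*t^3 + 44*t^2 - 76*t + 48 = (t - 4)*(t - 3)*(t - 2)^2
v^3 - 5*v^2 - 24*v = v*(v - 8)*(v + 3)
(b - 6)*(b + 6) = b^2 - 36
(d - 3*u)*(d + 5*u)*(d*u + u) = d^3*u + 2*d^2*u^2 + d^2*u - 15*d*u^3 + 2*d*u^2 - 15*u^3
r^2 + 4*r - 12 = (r - 2)*(r + 6)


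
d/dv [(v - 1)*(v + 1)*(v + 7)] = 3*v^2 + 14*v - 1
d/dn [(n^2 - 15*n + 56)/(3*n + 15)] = (n^2 + 10*n - 131)/(3*(n^2 + 10*n + 25))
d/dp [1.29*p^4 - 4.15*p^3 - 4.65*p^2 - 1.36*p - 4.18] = 5.16*p^3 - 12.45*p^2 - 9.3*p - 1.36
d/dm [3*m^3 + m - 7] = 9*m^2 + 1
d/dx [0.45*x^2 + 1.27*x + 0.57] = 0.9*x + 1.27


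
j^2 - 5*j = j*(j - 5)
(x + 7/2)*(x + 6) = x^2 + 19*x/2 + 21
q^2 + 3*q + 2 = (q + 1)*(q + 2)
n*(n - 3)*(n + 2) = n^3 - n^2 - 6*n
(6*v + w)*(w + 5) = 6*v*w + 30*v + w^2 + 5*w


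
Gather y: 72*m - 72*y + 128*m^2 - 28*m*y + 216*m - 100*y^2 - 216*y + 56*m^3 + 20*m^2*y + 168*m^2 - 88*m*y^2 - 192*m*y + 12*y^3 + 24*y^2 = 56*m^3 + 296*m^2 + 288*m + 12*y^3 + y^2*(-88*m - 76) + y*(20*m^2 - 220*m - 288)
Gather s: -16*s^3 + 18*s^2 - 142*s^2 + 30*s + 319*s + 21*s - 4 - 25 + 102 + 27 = -16*s^3 - 124*s^2 + 370*s + 100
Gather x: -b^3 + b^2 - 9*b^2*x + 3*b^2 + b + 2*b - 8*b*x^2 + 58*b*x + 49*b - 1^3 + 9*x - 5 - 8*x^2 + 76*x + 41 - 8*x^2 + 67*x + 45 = -b^3 + 4*b^2 + 52*b + x^2*(-8*b - 16) + x*(-9*b^2 + 58*b + 152) + 80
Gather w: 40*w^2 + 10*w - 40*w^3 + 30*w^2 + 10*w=-40*w^3 + 70*w^2 + 20*w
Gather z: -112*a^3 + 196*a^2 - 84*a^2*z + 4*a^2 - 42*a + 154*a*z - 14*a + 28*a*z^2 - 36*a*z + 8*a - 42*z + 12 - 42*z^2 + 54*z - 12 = -112*a^3 + 200*a^2 - 48*a + z^2*(28*a - 42) + z*(-84*a^2 + 118*a + 12)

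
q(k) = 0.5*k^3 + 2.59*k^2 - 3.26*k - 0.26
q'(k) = 1.5*k^2 + 5.18*k - 3.26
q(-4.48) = 21.37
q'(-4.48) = 3.64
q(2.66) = 18.80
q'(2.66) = 21.13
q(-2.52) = 16.40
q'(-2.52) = -6.79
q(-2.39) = 15.50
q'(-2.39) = -7.07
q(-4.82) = 19.64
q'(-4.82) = 6.62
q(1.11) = -0.00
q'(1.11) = 4.34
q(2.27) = 11.53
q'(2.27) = 16.23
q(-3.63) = 21.79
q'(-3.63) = -2.30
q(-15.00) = -1056.11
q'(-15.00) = 256.54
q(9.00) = 544.69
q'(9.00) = 164.86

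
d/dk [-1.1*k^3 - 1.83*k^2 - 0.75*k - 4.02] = -3.3*k^2 - 3.66*k - 0.75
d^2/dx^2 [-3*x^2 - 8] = -6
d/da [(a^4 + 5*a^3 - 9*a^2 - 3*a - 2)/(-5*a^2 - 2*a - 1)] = (-10*a^5 - 31*a^4 - 24*a^3 - 12*a^2 - 2*a - 1)/(25*a^4 + 20*a^3 + 14*a^2 + 4*a + 1)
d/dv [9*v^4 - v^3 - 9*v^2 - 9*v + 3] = 36*v^3 - 3*v^2 - 18*v - 9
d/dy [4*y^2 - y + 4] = 8*y - 1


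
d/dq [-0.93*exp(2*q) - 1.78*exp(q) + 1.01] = (-1.86*exp(q) - 1.78)*exp(q)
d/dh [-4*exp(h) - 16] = -4*exp(h)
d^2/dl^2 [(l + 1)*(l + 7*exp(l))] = 7*l*exp(l) + 21*exp(l) + 2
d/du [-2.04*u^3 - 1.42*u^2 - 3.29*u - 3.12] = -6.12*u^2 - 2.84*u - 3.29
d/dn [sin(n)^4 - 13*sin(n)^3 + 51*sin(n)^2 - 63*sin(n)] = (4*sin(n)^3 - 39*sin(n)^2 + 102*sin(n) - 63)*cos(n)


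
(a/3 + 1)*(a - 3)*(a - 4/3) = a^3/3 - 4*a^2/9 - 3*a + 4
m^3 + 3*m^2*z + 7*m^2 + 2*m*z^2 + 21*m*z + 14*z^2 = (m + 7)*(m + z)*(m + 2*z)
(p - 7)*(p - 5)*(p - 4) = p^3 - 16*p^2 + 83*p - 140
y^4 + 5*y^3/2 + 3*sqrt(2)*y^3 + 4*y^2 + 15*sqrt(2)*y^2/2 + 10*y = y*(y + 5/2)*(y + sqrt(2))*(y + 2*sqrt(2))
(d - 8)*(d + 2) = d^2 - 6*d - 16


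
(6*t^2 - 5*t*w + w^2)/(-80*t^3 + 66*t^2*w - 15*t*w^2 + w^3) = (-3*t + w)/(40*t^2 - 13*t*w + w^2)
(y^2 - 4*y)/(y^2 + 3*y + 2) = y*(y - 4)/(y^2 + 3*y + 2)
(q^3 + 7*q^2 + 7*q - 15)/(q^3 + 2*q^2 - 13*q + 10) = (q + 3)/(q - 2)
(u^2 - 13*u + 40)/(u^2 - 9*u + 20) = (u - 8)/(u - 4)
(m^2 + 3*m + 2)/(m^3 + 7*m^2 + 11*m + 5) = (m + 2)/(m^2 + 6*m + 5)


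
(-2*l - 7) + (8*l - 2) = 6*l - 9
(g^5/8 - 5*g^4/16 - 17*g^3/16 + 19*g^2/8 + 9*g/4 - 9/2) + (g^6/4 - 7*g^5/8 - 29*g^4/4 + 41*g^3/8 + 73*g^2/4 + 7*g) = g^6/4 - 3*g^5/4 - 121*g^4/16 + 65*g^3/16 + 165*g^2/8 + 37*g/4 - 9/2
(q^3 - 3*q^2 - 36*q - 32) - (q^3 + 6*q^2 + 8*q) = -9*q^2 - 44*q - 32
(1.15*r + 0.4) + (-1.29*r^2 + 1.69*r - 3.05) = -1.29*r^2 + 2.84*r - 2.65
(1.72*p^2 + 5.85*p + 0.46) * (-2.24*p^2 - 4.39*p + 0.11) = -3.8528*p^4 - 20.6548*p^3 - 26.5227*p^2 - 1.3759*p + 0.0506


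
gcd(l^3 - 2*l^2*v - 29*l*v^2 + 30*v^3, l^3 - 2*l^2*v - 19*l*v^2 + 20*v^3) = -l + v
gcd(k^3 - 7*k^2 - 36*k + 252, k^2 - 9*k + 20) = 1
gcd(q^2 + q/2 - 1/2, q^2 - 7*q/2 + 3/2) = q - 1/2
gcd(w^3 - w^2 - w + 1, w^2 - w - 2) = w + 1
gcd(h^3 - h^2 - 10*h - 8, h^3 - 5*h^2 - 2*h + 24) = h^2 - 2*h - 8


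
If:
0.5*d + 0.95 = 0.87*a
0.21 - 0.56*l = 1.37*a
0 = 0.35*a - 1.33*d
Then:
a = 1.29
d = 0.34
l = -2.77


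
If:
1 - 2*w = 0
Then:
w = 1/2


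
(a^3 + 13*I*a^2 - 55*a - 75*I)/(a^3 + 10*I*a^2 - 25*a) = (a + 3*I)/a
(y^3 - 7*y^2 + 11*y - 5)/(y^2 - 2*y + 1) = y - 5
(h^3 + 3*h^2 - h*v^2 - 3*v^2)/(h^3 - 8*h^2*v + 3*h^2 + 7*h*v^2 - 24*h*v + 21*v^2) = (-h - v)/(-h + 7*v)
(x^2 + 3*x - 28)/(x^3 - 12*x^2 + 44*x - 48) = (x + 7)/(x^2 - 8*x + 12)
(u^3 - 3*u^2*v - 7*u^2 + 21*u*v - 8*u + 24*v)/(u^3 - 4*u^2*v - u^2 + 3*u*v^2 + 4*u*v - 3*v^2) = (u^2 - 7*u - 8)/(u^2 - u*v - u + v)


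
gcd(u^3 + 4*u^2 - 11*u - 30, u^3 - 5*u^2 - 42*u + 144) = u - 3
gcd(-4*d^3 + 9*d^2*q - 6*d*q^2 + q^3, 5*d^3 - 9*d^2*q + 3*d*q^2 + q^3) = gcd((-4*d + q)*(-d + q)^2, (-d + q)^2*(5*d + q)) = d^2 - 2*d*q + q^2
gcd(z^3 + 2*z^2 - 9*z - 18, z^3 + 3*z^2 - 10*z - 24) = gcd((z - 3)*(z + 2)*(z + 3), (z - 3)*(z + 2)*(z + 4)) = z^2 - z - 6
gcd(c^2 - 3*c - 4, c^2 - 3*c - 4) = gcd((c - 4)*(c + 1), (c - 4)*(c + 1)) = c^2 - 3*c - 4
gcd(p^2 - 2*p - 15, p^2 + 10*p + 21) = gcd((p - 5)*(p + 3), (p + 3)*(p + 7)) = p + 3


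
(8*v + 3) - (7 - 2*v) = 10*v - 4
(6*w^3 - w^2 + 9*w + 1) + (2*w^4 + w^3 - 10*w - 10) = 2*w^4 + 7*w^3 - w^2 - w - 9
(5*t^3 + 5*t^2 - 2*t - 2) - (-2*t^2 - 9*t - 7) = 5*t^3 + 7*t^2 + 7*t + 5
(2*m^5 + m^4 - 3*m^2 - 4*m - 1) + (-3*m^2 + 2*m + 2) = 2*m^5 + m^4 - 6*m^2 - 2*m + 1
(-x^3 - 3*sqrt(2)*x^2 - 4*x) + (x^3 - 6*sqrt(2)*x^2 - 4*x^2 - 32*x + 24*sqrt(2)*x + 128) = -9*sqrt(2)*x^2 - 4*x^2 - 36*x + 24*sqrt(2)*x + 128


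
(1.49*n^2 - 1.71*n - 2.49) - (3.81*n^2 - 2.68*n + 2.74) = -2.32*n^2 + 0.97*n - 5.23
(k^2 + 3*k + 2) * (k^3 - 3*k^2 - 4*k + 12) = k^5 - 11*k^3 - 6*k^2 + 28*k + 24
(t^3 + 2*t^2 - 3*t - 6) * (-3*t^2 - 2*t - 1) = -3*t^5 - 8*t^4 + 4*t^3 + 22*t^2 + 15*t + 6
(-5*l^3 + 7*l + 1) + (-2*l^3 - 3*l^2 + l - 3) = -7*l^3 - 3*l^2 + 8*l - 2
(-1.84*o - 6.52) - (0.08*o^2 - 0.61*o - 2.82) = -0.08*o^2 - 1.23*o - 3.7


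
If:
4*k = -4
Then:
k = -1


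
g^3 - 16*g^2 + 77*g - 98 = (g - 7)^2*(g - 2)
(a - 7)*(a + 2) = a^2 - 5*a - 14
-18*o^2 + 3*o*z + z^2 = (-3*o + z)*(6*o + z)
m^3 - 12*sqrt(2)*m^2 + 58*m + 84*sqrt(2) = (m - 7*sqrt(2))*(m - 6*sqrt(2))*(m + sqrt(2))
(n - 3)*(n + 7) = n^2 + 4*n - 21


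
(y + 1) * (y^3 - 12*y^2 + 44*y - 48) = y^4 - 11*y^3 + 32*y^2 - 4*y - 48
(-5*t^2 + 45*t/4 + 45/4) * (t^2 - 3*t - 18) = -5*t^4 + 105*t^3/4 + 135*t^2/2 - 945*t/4 - 405/2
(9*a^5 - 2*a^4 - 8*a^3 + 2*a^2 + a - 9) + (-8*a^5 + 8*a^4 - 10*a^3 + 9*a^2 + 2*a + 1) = a^5 + 6*a^4 - 18*a^3 + 11*a^2 + 3*a - 8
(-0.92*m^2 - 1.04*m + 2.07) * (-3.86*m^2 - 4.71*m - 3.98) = 3.5512*m^4 + 8.3476*m^3 + 0.569800000000002*m^2 - 5.6105*m - 8.2386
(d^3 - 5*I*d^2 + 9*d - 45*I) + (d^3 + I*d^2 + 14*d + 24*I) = 2*d^3 - 4*I*d^2 + 23*d - 21*I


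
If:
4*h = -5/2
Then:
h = -5/8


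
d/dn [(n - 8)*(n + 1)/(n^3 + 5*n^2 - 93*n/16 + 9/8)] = 16*(-16*n^4 + 224*n^3 + 851*n^2 + 1316*n - 870)/(256*n^6 + 2560*n^5 + 3424*n^4 - 14304*n^3 + 11529*n^2 - 3348*n + 324)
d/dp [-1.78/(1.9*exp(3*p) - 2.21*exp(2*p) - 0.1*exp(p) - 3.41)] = (10.146*exp(2*p) - 7.8676*exp(p) - 0.178)*exp(p)/(-1.9*exp(3*p) + 2.21*exp(2*p) + 0.1*exp(p) + 3.41)^2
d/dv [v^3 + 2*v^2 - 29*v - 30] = 3*v^2 + 4*v - 29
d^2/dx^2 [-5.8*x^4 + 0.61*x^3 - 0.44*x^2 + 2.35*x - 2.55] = -69.6*x^2 + 3.66*x - 0.88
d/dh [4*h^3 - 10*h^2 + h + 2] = 12*h^2 - 20*h + 1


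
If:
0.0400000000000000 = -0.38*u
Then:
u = -0.11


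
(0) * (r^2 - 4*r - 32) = 0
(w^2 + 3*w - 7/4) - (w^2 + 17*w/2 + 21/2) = -11*w/2 - 49/4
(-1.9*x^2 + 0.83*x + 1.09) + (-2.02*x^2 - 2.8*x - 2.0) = -3.92*x^2 - 1.97*x - 0.91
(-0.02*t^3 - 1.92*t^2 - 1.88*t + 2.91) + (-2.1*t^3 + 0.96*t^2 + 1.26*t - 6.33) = -2.12*t^3 - 0.96*t^2 - 0.62*t - 3.42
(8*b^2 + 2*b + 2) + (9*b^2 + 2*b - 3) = 17*b^2 + 4*b - 1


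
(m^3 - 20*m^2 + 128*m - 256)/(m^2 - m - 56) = (m^2 - 12*m + 32)/(m + 7)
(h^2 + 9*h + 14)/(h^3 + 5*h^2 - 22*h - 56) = 1/(h - 4)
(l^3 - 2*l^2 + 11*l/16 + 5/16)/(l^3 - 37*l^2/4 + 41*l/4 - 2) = (16*l^2 - 16*l - 5)/(4*(4*l^2 - 33*l + 8))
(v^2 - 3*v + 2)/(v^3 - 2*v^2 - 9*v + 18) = (v - 1)/(v^2 - 9)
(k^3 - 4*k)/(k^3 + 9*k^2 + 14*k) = (k - 2)/(k + 7)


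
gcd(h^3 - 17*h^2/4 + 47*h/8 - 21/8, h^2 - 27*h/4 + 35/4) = h - 7/4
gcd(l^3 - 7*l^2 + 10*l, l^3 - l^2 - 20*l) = l^2 - 5*l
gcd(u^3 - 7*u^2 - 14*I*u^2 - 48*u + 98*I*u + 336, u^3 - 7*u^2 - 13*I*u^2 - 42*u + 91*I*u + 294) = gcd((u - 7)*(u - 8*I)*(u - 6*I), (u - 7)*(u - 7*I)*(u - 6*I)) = u^2 + u*(-7 - 6*I) + 42*I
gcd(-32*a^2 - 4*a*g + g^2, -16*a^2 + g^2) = 4*a + g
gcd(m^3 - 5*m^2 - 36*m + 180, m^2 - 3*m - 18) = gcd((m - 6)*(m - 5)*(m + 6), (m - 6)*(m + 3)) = m - 6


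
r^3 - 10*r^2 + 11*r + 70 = (r - 7)*(r - 5)*(r + 2)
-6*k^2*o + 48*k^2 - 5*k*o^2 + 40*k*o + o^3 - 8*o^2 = (-6*k + o)*(k + o)*(o - 8)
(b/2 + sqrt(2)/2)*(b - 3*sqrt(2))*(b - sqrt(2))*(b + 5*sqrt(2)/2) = b^4/2 - sqrt(2)*b^3/4 - 17*b^2/2 + sqrt(2)*b/2 + 15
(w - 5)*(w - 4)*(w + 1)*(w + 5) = w^4 - 3*w^3 - 29*w^2 + 75*w + 100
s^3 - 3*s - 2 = (s - 2)*(s + 1)^2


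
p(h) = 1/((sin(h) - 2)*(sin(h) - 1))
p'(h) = -cos(h)/((sin(h) - 2)*(sin(h) - 1)^2) - cos(h)/((sin(h) - 2)^2*(sin(h) - 1))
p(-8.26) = 0.18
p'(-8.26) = -0.06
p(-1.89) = 0.17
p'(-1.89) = -0.05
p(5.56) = 0.23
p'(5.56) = 0.17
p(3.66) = 0.27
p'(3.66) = -0.25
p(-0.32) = 0.33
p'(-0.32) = 0.37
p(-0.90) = 0.20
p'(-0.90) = 0.12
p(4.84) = 0.17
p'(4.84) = 0.02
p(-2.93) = 0.37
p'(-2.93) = -0.47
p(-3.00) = 0.41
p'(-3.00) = -0.54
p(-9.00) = 0.29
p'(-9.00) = -0.30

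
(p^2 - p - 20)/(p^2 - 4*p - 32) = (p - 5)/(p - 8)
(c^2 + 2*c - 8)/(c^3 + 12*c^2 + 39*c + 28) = (c - 2)/(c^2 + 8*c + 7)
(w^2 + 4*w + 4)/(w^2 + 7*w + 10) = (w + 2)/(w + 5)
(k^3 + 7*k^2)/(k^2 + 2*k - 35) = k^2/(k - 5)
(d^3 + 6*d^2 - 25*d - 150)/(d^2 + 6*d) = d - 25/d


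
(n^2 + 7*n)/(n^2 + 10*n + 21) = n/(n + 3)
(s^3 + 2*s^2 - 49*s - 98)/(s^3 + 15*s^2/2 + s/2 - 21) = 2*(s - 7)/(2*s - 3)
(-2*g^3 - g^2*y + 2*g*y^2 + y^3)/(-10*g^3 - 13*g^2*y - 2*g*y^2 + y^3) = (-g + y)/(-5*g + y)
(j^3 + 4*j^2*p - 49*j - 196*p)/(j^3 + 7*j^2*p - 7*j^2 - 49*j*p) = (j^2 + 4*j*p + 7*j + 28*p)/(j*(j + 7*p))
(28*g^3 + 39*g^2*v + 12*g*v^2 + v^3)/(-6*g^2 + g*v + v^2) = (28*g^3 + 39*g^2*v + 12*g*v^2 + v^3)/(-6*g^2 + g*v + v^2)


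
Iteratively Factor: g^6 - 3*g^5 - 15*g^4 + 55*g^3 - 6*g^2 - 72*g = (g + 1)*(g^5 - 4*g^4 - 11*g^3 + 66*g^2 - 72*g) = (g - 3)*(g + 1)*(g^4 - g^3 - 14*g^2 + 24*g) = (g - 3)^2*(g + 1)*(g^3 + 2*g^2 - 8*g) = (g - 3)^2*(g - 2)*(g + 1)*(g^2 + 4*g) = g*(g - 3)^2*(g - 2)*(g + 1)*(g + 4)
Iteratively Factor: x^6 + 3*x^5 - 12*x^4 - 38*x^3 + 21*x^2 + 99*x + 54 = (x + 1)*(x^5 + 2*x^4 - 14*x^3 - 24*x^2 + 45*x + 54) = (x - 2)*(x + 1)*(x^4 + 4*x^3 - 6*x^2 - 36*x - 27) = (x - 2)*(x + 1)^2*(x^3 + 3*x^2 - 9*x - 27) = (x - 2)*(x + 1)^2*(x + 3)*(x^2 - 9) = (x - 2)*(x + 1)^2*(x + 3)^2*(x - 3)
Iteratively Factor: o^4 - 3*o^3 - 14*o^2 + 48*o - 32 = (o + 4)*(o^3 - 7*o^2 + 14*o - 8) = (o - 2)*(o + 4)*(o^2 - 5*o + 4) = (o - 4)*(o - 2)*(o + 4)*(o - 1)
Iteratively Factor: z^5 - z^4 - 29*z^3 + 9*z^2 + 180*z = (z + 3)*(z^4 - 4*z^3 - 17*z^2 + 60*z) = (z - 5)*(z + 3)*(z^3 + z^2 - 12*z) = z*(z - 5)*(z + 3)*(z^2 + z - 12) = z*(z - 5)*(z - 3)*(z + 3)*(z + 4)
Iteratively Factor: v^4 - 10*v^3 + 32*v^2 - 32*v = (v - 4)*(v^3 - 6*v^2 + 8*v) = (v - 4)*(v - 2)*(v^2 - 4*v) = v*(v - 4)*(v - 2)*(v - 4)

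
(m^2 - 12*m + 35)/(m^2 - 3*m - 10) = (m - 7)/(m + 2)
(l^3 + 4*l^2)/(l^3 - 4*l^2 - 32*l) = l/(l - 8)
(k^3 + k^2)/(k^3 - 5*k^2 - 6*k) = k/(k - 6)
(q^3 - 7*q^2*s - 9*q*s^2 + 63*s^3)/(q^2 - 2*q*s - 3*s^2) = (q^2 - 4*q*s - 21*s^2)/(q + s)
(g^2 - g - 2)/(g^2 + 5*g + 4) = (g - 2)/(g + 4)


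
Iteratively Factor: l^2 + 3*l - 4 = (l + 4)*(l - 1)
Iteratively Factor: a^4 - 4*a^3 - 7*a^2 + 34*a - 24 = (a + 3)*(a^3 - 7*a^2 + 14*a - 8) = (a - 4)*(a + 3)*(a^2 - 3*a + 2) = (a - 4)*(a - 1)*(a + 3)*(a - 2)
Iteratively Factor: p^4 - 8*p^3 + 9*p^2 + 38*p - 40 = (p + 2)*(p^3 - 10*p^2 + 29*p - 20) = (p - 4)*(p + 2)*(p^2 - 6*p + 5) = (p - 4)*(p - 1)*(p + 2)*(p - 5)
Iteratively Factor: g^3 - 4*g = (g)*(g^2 - 4) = g*(g - 2)*(g + 2)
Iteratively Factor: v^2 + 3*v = (v + 3)*(v)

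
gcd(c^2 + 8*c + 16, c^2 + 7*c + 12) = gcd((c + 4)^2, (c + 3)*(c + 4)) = c + 4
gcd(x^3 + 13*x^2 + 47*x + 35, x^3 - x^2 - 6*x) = 1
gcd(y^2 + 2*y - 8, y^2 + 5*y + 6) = 1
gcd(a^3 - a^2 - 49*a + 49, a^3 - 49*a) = a^2 - 49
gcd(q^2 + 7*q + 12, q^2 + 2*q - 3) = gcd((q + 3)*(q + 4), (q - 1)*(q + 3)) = q + 3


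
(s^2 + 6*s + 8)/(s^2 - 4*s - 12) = (s + 4)/(s - 6)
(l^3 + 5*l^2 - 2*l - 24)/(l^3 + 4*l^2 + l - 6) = (l^2 + 2*l - 8)/(l^2 + l - 2)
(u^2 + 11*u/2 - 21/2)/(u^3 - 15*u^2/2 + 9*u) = (u + 7)/(u*(u - 6))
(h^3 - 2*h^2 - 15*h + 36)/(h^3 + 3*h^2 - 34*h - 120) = (h^2 - 6*h + 9)/(h^2 - h - 30)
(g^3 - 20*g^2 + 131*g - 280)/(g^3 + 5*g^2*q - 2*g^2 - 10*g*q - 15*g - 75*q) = (g^2 - 15*g + 56)/(g^2 + 5*g*q + 3*g + 15*q)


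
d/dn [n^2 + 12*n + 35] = 2*n + 12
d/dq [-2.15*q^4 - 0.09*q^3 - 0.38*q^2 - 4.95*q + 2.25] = -8.6*q^3 - 0.27*q^2 - 0.76*q - 4.95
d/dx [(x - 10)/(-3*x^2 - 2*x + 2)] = 3*(x^2 - 20*x - 6)/(9*x^4 + 12*x^3 - 8*x^2 - 8*x + 4)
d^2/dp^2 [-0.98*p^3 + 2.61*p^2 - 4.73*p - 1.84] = 5.22 - 5.88*p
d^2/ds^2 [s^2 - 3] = 2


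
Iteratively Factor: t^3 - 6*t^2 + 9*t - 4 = (t - 4)*(t^2 - 2*t + 1) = (t - 4)*(t - 1)*(t - 1)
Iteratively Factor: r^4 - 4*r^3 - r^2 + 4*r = (r - 4)*(r^3 - r) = (r - 4)*(r - 1)*(r^2 + r) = (r - 4)*(r - 1)*(r + 1)*(r)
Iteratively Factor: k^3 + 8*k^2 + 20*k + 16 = (k + 2)*(k^2 + 6*k + 8) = (k + 2)*(k + 4)*(k + 2)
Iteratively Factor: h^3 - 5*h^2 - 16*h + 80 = (h - 5)*(h^2 - 16) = (h - 5)*(h - 4)*(h + 4)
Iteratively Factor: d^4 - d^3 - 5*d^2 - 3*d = (d + 1)*(d^3 - 2*d^2 - 3*d) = (d - 3)*(d + 1)*(d^2 + d) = (d - 3)*(d + 1)^2*(d)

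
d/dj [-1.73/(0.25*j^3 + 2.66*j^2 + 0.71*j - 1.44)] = (1.2975*j^2 + 9.2036*j + 1.2283)/(0.25*j^3 + 2.66*j^2 + 0.71*j - 1.44)^2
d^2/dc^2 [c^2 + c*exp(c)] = c*exp(c) + 2*exp(c) + 2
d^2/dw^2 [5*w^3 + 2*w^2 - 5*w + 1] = 30*w + 4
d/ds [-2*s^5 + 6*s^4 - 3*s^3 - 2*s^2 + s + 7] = -10*s^4 + 24*s^3 - 9*s^2 - 4*s + 1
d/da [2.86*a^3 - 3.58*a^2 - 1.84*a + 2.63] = 8.58*a^2 - 7.16*a - 1.84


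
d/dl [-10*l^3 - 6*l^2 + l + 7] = -30*l^2 - 12*l + 1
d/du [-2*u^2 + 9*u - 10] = 9 - 4*u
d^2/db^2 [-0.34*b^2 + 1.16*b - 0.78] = -0.680000000000000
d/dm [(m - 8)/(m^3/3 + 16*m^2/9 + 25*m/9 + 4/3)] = 18*(-3*m^3 + 28*m^2 + 128*m + 106)/(9*m^6 + 96*m^5 + 406*m^4 + 872*m^3 + 1009*m^2 + 600*m + 144)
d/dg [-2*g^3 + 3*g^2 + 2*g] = -6*g^2 + 6*g + 2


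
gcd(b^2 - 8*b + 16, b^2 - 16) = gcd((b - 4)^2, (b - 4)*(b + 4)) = b - 4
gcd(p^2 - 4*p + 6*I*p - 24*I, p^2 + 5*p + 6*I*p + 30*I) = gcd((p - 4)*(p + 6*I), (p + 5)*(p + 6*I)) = p + 6*I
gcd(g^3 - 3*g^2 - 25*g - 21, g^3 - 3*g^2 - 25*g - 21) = g^3 - 3*g^2 - 25*g - 21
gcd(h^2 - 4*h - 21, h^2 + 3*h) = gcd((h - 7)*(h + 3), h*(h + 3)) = h + 3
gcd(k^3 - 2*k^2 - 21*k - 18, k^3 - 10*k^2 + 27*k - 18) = k - 6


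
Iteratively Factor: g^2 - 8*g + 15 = (g - 3)*(g - 5)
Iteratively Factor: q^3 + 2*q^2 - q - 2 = (q + 1)*(q^2 + q - 2) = (q + 1)*(q + 2)*(q - 1)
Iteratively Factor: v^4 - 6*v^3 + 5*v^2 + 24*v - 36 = (v - 3)*(v^3 - 3*v^2 - 4*v + 12) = (v - 3)*(v + 2)*(v^2 - 5*v + 6) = (v - 3)*(v - 2)*(v + 2)*(v - 3)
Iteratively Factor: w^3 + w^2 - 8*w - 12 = (w - 3)*(w^2 + 4*w + 4) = (w - 3)*(w + 2)*(w + 2)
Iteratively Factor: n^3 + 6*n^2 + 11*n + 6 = (n + 1)*(n^2 + 5*n + 6) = (n + 1)*(n + 2)*(n + 3)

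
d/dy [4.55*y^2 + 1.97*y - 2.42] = 9.1*y + 1.97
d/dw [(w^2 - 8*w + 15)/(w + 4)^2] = 2*(8*w - 31)/(w^3 + 12*w^2 + 48*w + 64)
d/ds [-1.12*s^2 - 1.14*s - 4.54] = -2.24*s - 1.14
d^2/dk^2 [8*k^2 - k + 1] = 16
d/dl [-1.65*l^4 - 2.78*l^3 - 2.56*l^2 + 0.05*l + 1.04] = -6.6*l^3 - 8.34*l^2 - 5.12*l + 0.05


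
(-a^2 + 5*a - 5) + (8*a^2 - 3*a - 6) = 7*a^2 + 2*a - 11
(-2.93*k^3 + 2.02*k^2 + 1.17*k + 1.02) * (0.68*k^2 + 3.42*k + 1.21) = -1.9924*k^5 - 8.647*k^4 + 4.1587*k^3 + 7.1392*k^2 + 4.9041*k + 1.2342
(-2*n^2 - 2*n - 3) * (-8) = 16*n^2 + 16*n + 24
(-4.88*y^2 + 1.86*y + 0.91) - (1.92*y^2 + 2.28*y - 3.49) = -6.8*y^2 - 0.42*y + 4.4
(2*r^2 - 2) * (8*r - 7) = 16*r^3 - 14*r^2 - 16*r + 14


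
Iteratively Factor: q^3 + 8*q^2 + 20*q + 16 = (q + 4)*(q^2 + 4*q + 4) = (q + 2)*(q + 4)*(q + 2)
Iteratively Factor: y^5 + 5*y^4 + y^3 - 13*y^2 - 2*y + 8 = (y - 1)*(y^4 + 6*y^3 + 7*y^2 - 6*y - 8) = (y - 1)*(y + 4)*(y^3 + 2*y^2 - y - 2) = (y - 1)*(y + 2)*(y + 4)*(y^2 - 1) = (y - 1)*(y + 1)*(y + 2)*(y + 4)*(y - 1)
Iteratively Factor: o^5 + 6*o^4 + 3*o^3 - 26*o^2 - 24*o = (o + 4)*(o^4 + 2*o^3 - 5*o^2 - 6*o) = (o + 1)*(o + 4)*(o^3 + o^2 - 6*o) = o*(o + 1)*(o + 4)*(o^2 + o - 6) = o*(o - 2)*(o + 1)*(o + 4)*(o + 3)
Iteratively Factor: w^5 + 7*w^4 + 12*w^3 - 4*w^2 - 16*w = (w + 2)*(w^4 + 5*w^3 + 2*w^2 - 8*w) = (w - 1)*(w + 2)*(w^3 + 6*w^2 + 8*w) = (w - 1)*(w + 2)*(w + 4)*(w^2 + 2*w) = w*(w - 1)*(w + 2)*(w + 4)*(w + 2)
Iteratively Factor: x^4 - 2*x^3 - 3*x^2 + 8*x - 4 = (x + 2)*(x^3 - 4*x^2 + 5*x - 2) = (x - 2)*(x + 2)*(x^2 - 2*x + 1) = (x - 2)*(x - 1)*(x + 2)*(x - 1)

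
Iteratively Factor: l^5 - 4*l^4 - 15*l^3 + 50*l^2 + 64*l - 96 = (l + 3)*(l^4 - 7*l^3 + 6*l^2 + 32*l - 32) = (l - 4)*(l + 3)*(l^3 - 3*l^2 - 6*l + 8) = (l - 4)*(l + 2)*(l + 3)*(l^2 - 5*l + 4) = (l - 4)*(l - 1)*(l + 2)*(l + 3)*(l - 4)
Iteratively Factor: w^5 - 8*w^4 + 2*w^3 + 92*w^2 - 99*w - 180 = (w + 3)*(w^4 - 11*w^3 + 35*w^2 - 13*w - 60) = (w - 3)*(w + 3)*(w^3 - 8*w^2 + 11*w + 20) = (w - 4)*(w - 3)*(w + 3)*(w^2 - 4*w - 5) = (w - 4)*(w - 3)*(w + 1)*(w + 3)*(w - 5)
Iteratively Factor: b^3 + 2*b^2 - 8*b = (b + 4)*(b^2 - 2*b) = b*(b + 4)*(b - 2)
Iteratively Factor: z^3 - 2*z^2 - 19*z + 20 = (z - 5)*(z^2 + 3*z - 4) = (z - 5)*(z - 1)*(z + 4)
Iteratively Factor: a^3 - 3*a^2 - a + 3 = (a + 1)*(a^2 - 4*a + 3) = (a - 1)*(a + 1)*(a - 3)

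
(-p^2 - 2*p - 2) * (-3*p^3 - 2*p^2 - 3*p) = 3*p^5 + 8*p^4 + 13*p^3 + 10*p^2 + 6*p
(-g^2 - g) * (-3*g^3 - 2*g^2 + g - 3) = 3*g^5 + 5*g^4 + g^3 + 2*g^2 + 3*g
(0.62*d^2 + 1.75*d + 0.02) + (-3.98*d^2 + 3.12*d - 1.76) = -3.36*d^2 + 4.87*d - 1.74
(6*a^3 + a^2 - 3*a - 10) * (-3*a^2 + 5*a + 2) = -18*a^5 + 27*a^4 + 26*a^3 + 17*a^2 - 56*a - 20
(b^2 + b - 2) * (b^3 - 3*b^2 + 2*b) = b^5 - 2*b^4 - 3*b^3 + 8*b^2 - 4*b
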